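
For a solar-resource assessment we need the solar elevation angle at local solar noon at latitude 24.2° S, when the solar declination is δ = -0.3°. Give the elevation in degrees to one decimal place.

At local noon the hour angle is zero, so the zenith angle equals |φ − δ| = |-24.2° − (-0.300°)| = 23.900°.
Elevation = 90° − 23.900° = 66.1°.

66.1°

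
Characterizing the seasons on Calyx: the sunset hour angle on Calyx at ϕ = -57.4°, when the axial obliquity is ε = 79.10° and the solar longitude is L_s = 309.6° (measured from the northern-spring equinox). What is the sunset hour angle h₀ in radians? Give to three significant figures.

h₀ = 3.14 rad

Solar declination: sin δ = sin ε · sin L_s = sin 79.10° × sin 309.6° = -0.75661, so δ = -49.166°.
Sunrise equation: cos h₀ = −tan ϕ · tan δ = -1.8094 ≤ −1, so the host star never sets (polar day) and h₀ = π.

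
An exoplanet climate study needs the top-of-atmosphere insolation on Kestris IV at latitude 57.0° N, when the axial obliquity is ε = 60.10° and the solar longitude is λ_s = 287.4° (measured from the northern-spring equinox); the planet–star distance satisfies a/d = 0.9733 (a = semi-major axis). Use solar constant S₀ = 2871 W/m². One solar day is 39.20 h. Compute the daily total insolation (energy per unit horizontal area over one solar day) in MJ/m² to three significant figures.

0.00 MJ/m²

Solar declination: sin δ = sin ε · sin λ_s = sin 60.10° × sin 287.4° = -0.82723, so δ = -55.815°.
cos H₀ = −tan(+57.0°) tan(-55.815°) = 2.2671 ≥ 1 ⇒ polar night, H₀ = 0 and Q̄ = 0.
Inverse-square distance factor (a/d)² = 0.9733² = 0.947313.
Daily total = Q̄ × 39.20 h × 3600 s/h = 0.00 MJ/m².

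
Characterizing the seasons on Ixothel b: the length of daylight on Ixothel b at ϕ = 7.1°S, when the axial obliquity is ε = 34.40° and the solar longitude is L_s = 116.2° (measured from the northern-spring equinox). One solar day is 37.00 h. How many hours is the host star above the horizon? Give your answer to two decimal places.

17.64 h

Solar declination: sin δ = sin ε · sin L_s = sin 34.40° × sin 116.2° = 0.50692, so δ = +30.459°.
cos h₀ = −tan ϕ · tan δ = −tan(-7.1°) × tan(+30.459°) = 0.0732, so h₀ = 1.4975 rad = 85.80°.
Daylight = 2h₀/(2π) × 37.00 h = (1.4975/π) × 37.00 = 17.64 h.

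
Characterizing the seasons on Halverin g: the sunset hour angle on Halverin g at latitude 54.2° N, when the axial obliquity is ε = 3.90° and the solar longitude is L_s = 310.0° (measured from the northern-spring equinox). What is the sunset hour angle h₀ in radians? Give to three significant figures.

h₀ = 1.50 rad

Solar declination: sin δ = sin ε · sin L_s = sin 3.90° × sin 310.0° = -0.05210, so δ = -2.987°.
cos h₀ = −tan ϕ · tan δ = −tan(+54.2°) × tan(-2.987°) = 0.0723, so h₀ = 1.4984 rad = 85.85°.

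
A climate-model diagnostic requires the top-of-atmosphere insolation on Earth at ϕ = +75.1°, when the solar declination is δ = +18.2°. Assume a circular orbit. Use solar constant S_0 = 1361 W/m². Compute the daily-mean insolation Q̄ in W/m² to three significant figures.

cos h₀ = −tan(+75.1°) tan(+18.200°) = -1.2357 ≤ −1 ⇒ polar day, h₀ = π.
Bracket: h₀ sin ϕ sin δ + cos ϕ cos δ sin h₀ = 3.1416×0.96638×0.31233 + 0.25713×0.94997×0.00000 = 0.948227 + 0.000000 = 0.948227.
Q̄ = (S_0/π) × [bracket] = (1361/π) × 0.948227 = 410.8 W/m².

Q̄ ≈ 411 W/m²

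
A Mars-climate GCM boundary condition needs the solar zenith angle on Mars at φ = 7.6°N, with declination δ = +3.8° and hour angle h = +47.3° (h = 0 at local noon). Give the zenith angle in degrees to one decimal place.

cos θ_z = sin φ sin δ + cos φ cos δ cos h = 0.008765 + 0.670725 = 0.679490.
θ_z = arccos(0.679490) = 47.2°.

θ_z = 47.2°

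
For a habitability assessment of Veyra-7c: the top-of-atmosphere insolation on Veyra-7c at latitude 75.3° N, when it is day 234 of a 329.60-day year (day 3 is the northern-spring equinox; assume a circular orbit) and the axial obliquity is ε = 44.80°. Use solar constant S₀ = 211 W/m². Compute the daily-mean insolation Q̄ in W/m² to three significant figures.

Solar longitude: λ_s = 360° × (234 − 3)/329.60 = 252.306°.
sin δ = sin 44.80° × sin 252.306° = -0.67130, so δ = -42.167°.
cos H₀ = −tan(+75.3°) tan(-42.167°) = 3.4524 ≥ 1 ⇒ polar night, H₀ = 0 and Q̄ = 0.

Q̄ ≈ 0.00 W/m²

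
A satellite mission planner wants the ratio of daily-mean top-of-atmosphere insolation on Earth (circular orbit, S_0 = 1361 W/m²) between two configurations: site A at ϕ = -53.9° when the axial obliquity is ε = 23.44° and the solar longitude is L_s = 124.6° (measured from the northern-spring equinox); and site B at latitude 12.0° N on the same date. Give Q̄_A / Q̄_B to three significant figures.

Q̄_A / Q̄_B ≈ 0.199

— Configuration A (ϕ=-53.9°):
Solar declination: sin δ = sin ε · sin L_s = sin 23.44° × sin 124.6° = 0.32743, so δ = +19.113°.
cos h₀ = −tan(-53.9°) tan(+19.113°) = 0.4752, h₀ = 1.0756 rad.
Bracket: h₀ sin ϕ sin δ + cos ϕ cos δ sin h₀ = 1.0756×-0.80799×0.32743 + 0.58920×0.94487×0.87987 = -0.284561 + 0.489839 = 0.205278.
Q̄ = (S_0/π) × [bracket] = (1361/π) × 0.205278 = 88.930 W/m².
— Configuration B (ϕ=+12.0°):
cos h₀ = −tan(+12.0°) tan(+19.113°) = -0.0737, h₀ = 1.6445 rad.
Bracket: h₀ sin ϕ sin δ + cos ϕ cos δ sin h₀ = 1.6445×0.20791×0.32743 + 0.97815×0.94487×0.99728 = 0.111951 + 0.921711 = 1.033662.
Q̄ = (S_0/π) × [bracket] = (1361/π) × 1.033662 = 447.80 W/m².
Ratio Q̄_A / Q̄_B = 88.930 / 447.80 = 0.1986.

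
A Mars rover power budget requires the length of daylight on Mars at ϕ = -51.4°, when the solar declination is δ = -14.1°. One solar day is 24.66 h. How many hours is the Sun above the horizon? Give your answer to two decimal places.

cos h₀ = −tan ϕ · tan δ = −tan(-51.4°) × tan(-14.100°) = -0.3147, so h₀ = 1.8909 rad = 108.34°.
Daylight = 2h₀/(2π) × 24.66 h = (1.8909/π) × 24.66 = 14.84 h.

14.84 h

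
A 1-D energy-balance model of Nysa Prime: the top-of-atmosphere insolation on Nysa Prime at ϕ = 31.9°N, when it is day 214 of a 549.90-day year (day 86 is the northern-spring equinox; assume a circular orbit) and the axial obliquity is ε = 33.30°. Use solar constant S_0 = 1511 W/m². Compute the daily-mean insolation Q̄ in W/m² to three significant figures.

Q̄ ≈ 589 W/m²

Solar longitude: L_s = 360° × (214 − 86)/549.90 = 83.797°.
sin δ = sin 33.30° × sin 83.797° = 0.54581, so δ = +33.080°.
cos h₀ = −tan(+31.9°) tan(+33.080°) = -0.4055, h₀ = 1.9883 rad.
Bracket: h₀ sin ϕ sin δ + cos ϕ cos δ sin h₀ = 1.9883×0.52844×0.54581 + 0.84897×0.83791×0.91411 = 0.573481 + 0.650262 = 1.223743.
Q̄ = (S_0/π) × [bracket] = (1511/π) × 1.223743 = 588.6 W/m².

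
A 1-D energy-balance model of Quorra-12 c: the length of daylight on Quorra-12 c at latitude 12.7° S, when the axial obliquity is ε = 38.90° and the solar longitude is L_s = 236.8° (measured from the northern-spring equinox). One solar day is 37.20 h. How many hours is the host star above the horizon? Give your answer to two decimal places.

20.25 h

Solar declination: sin δ = sin ε · sin L_s = sin 38.90° × sin 236.8° = -0.52546, so δ = -31.699°.
cos h₀ = −tan ϕ · tan δ = −tan(-12.7°) × tan(-31.699°) = -0.1392, so h₀ = 1.7104 rad = 98.00°.
Daylight = 2h₀/(2π) × 37.20 h = (1.7104/π) × 37.20 = 20.25 h.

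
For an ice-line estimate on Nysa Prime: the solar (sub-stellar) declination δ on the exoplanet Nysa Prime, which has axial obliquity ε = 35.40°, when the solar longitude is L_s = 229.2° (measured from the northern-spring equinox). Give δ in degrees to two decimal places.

sin δ = sin ε · sin L_s = sin 35.40° × sin 229.2° = -0.438513.
δ = arcsin(-0.438513) = -26.01°.

δ = -26.01°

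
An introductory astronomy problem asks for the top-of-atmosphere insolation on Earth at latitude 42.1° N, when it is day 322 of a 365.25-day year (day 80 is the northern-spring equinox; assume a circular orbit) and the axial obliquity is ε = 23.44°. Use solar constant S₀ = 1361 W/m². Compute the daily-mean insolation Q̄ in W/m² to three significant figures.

Solar longitude: λ_s = 360° × (322 − 80)/365.25 = 238.522°.
sin δ = sin 23.44° × sin 238.522° = -0.33925, so δ = -19.831°.
cos H₀ = −tan(+42.1°) tan(-19.831°) = 0.3259, H₀ = 1.2389 rad.
Bracket: H₀ sin φ sin δ + cos φ cos δ sin H₀ = 1.2389×0.67043×-0.33925 + 0.74198×0.94070×0.94542 = -0.281780 + 0.659885 = 0.378105.
Q̄ = (S₀/π) × [bracket] = (1361/π) × 0.378105 = 163.8 W/m².

Q̄ ≈ 164 W/m²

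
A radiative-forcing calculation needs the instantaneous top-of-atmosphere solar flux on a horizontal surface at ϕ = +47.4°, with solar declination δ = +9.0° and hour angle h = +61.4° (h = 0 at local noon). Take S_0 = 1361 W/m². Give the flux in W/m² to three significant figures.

cos θ_z = sin ϕ sin δ + cos ϕ cos δ cos h = 0.115151 + 0.320026 = 0.435177.
Flux = S_0 · cos θ_z = 1361 × 0.435177 = 592.3 W/m².

592 W/m²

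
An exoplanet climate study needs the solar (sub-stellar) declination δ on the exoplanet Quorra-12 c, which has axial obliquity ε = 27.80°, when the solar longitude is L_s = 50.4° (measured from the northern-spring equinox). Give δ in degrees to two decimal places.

δ = +21.06°

sin δ = sin ε · sin L_s = sin 27.80° × sin 50.4° = 0.359357.
δ = arcsin(0.359357) = +21.06°.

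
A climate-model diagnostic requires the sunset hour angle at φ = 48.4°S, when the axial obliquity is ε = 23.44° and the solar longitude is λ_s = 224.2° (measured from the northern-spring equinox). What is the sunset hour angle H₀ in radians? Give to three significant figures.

Solar declination: sin δ = sin ε · sin λ_s = sin 23.44° × sin 224.2° = -0.27732, so δ = -16.101°.
cos H₀ = −tan φ · tan δ = −tan(-48.4°) × tan(-16.101°) = -0.3251, so H₀ = 1.9019 rad = 108.97°.

H₀ = 1.90 rad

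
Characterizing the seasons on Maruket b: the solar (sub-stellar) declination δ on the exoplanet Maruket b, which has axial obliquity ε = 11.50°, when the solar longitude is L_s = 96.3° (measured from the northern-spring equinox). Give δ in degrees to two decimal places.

sin δ = sin ε · sin L_s = sin 11.50° × sin 96.3° = 0.198164.
δ = arcsin(0.198164) = +11.43°.

δ = +11.43°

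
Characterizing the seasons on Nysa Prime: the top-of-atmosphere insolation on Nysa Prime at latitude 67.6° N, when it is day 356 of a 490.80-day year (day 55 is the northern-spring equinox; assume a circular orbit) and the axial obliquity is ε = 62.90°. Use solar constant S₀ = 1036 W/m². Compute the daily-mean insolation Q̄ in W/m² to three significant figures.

Solar longitude: λ_s = 360° × (356 − 55)/490.80 = 220.782°.
sin δ = sin 62.90° × sin 220.782° = -0.58148, so δ = -35.554°.
cos H₀ = −tan(+67.6°) tan(-35.554°) = 1.7341 ≥ 1 ⇒ polar night, H₀ = 0 and Q̄ = 0.

Q̄ ≈ 0.00 W/m²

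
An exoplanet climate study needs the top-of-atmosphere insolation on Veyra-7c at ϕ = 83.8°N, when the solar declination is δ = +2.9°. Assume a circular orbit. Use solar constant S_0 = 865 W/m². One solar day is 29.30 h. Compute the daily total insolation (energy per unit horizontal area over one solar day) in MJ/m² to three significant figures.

cos h₀ = −tan(+83.8°) tan(+2.900°) = -0.4663, h₀ = 2.0559 rad.
Bracket: h₀ sin ϕ sin δ + cos ϕ cos δ sin h₀ = 2.0559×0.99415×0.05059 + 0.10800×0.99872×0.88462 = 0.103400 + 0.095417 = 0.198817.
Q̄ = (S_0/π) × [bracket] = (865/π) × 0.198817 = 54.742 W/m².
Daily total = Q̄ × 29.30 h × 3600 s/h = 54.742 × 29.30 × 3600 / 10⁶ = 5.774 MJ/m².

5.77 MJ/m²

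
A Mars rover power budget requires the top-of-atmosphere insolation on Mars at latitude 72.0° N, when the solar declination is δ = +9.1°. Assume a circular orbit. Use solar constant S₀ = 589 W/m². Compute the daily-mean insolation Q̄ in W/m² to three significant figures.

Q̄ ≈ 109 W/m²

cos H₀ = −tan(+72.0°) tan(+9.100°) = -0.4930, H₀ = 2.0863 rad.
Bracket: H₀ sin φ sin δ + cos φ cos δ sin H₀ = 2.0863×0.95106×0.15816 + 0.30902×0.98741×0.87005 = 0.313821 + 0.265478 = 0.579299.
Q̄ = (S₀/π) × [bracket] = (589/π) × 0.579299 = 108.6 W/m².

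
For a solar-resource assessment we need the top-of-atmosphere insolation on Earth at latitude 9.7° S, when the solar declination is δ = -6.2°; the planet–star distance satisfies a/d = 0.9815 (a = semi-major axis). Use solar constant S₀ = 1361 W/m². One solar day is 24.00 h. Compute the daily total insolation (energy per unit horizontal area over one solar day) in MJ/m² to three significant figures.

cos H₀ = −tan(-9.7°) tan(-6.200°) = -0.0186, H₀ = 1.5894 rad.
Bracket: H₀ sin φ sin δ + cos φ cos δ sin H₀ = 1.5894×-0.16849×-0.10800 + 0.98570×0.99415×0.99983 = 0.028922 + 0.979767 = 1.008689.
Inverse-square distance factor (a/d)² = 0.9815² = 0.963342.
Q̄ = (S₀/π) × 0.963342 × [bracket] = (1361/π) × 0.963342 × 1.008689 = 420.97 W/m².
Daily total = Q̄ × 24.00 h × 3600 s/h = 420.97 × 24.00 × 3600 / 10⁶ = 36.37 MJ/m².

36.4 MJ/m²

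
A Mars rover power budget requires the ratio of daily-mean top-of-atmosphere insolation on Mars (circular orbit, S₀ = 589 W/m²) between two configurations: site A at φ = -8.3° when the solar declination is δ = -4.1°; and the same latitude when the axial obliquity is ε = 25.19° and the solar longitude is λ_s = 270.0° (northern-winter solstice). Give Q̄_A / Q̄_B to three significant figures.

Q̄_A / Q̄_B ≈ 1.01

— Configuration A (φ=-8.3°):
cos H₀ = −tan(-8.3°) tan(-4.100°) = -0.0105, H₀ = 1.5813 rad.
Bracket: H₀ sin φ sin δ + cos φ cos δ sin H₀ = 1.5813×-0.14436×-0.07150 + 0.98953×0.99744×0.99995 = 0.016322 + 0.986947 = 1.003269.
Q̄ = (S₀/π) × [bracket] = (589/π) × 1.003269 = 188.10 W/m².
— Configuration B (φ=-8.3°):
Solar declination: sin δ = sin ε · sin λ_s = sin 25.19° × sin 270.0° = -0.42562, so δ = -25.190°.
cos H₀ = −tan(-8.3°) tan(-25.190°) = -0.0686, H₀ = 1.6395 rad.
Bracket: H₀ sin φ sin δ + cos φ cos δ sin H₀ = 1.6395×-0.14436×-0.42562 + 0.98953×0.90490×0.99764 = 0.100735 + 0.893312 = 0.994047.
Q̄ = (S₀/π) × [bracket] = (589/π) × 0.994047 = 186.37 W/m².
Ratio Q̄_A / Q̄_B = 188.10 / 186.37 = 1.009.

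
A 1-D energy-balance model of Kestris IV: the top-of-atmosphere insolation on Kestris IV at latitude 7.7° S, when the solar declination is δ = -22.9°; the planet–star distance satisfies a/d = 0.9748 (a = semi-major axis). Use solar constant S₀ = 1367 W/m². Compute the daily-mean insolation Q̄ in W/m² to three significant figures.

cos H₀ = −tan(-7.7°) tan(-22.900°) = -0.0571, H₀ = 1.6279 rad.
Bracket: H₀ sin φ sin δ + cos φ cos δ sin H₀ = 1.6279×-0.13399×-0.38912 + 0.99098×0.92119×0.99837 = 0.084876 + 0.911393 = 0.996269.
Inverse-square distance factor (a/d)² = 0.9748² = 0.950235.
Q̄ = (S₀/π) × 0.950235 × [bracket] = (1367/π) × 0.950235 × 0.996269 = 411.9 W/m².

Q̄ ≈ 412 W/m²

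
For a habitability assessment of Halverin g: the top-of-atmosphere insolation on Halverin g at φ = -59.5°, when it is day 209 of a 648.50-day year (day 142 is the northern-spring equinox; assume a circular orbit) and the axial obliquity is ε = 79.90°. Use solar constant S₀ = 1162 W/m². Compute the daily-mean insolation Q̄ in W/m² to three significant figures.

Solar longitude: λ_s = 360° × (209 − 142)/648.50 = 37.194°.
sin δ = sin 79.90° × sin 37.194° = 0.59514, so δ = +36.523°.
cos H₀ = −tan(-59.5°) tan(+36.523°) = 1.2572 ≥ 1 ⇒ polar night, H₀ = 0 and Q̄ = 0.

Q̄ ≈ 0.00 W/m²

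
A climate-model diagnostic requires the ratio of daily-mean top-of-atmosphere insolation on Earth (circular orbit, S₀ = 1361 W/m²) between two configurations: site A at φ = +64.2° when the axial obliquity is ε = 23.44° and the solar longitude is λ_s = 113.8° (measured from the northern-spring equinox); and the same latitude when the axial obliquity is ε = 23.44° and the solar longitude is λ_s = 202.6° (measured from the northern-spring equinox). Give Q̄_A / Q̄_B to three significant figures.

Q̄_A / Q̄_B ≈ 4.50

— Configuration A (φ=+64.2°):
Solar declination: sin δ = sin ε · sin λ_s = sin 23.44° × sin 113.8° = 0.36396, so δ = +21.344°.
cos H₀ = −tan(+64.2°) tan(+21.344°) = -0.8083, H₀ = 2.5121 rad.
Bracket: H₀ sin φ sin δ + cos φ cos δ sin H₀ = 2.5121×0.90032×0.36396 + 0.43523×0.93141×0.58873 = 0.823166 + 0.238658 = 1.061824.
Q̄ = (S₀/π) × [bracket] = (1361/π) × 1.061824 = 460.00 W/m².
— Configuration B (φ=+64.2°):
Solar declination: sin δ = sin ε · sin λ_s = sin 23.44° × sin 202.6° = -0.15287, so δ = -8.793°.
cos H₀ = −tan(+64.2°) tan(-8.793°) = 0.3200, H₀ = 1.2451 rad.
Bracket: H₀ sin φ sin δ + cos φ cos δ sin H₀ = 1.2451×0.90032×-0.15287 + 0.43523×0.98825×0.94742 = -0.171366 + 0.407501 = 0.236135.
Q̄ = (S₀/π) × [bracket] = (1361/π) × 0.236135 = 102.30 W/m².
Ratio Q̄_A / Q̄_B = 460.00 / 102.30 = 4.497.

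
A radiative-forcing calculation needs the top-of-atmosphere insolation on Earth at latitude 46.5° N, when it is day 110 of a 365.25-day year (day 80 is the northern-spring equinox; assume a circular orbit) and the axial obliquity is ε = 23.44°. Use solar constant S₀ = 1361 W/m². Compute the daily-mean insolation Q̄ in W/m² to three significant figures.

Q̄ ≈ 396 W/m²

Solar longitude: λ_s = 360° × (110 − 80)/365.25 = 29.569°.
sin δ = sin 23.44° × sin 29.569° = 0.19630, so δ = +11.320°.
cos H₀ = −tan(+46.5°) tan(+11.320°) = -0.2110, H₀ = 1.7834 rad.
Bracket: H₀ sin φ sin δ + cos φ cos δ sin H₀ = 1.7834×0.72537×0.19630 + 0.68835×0.98054×0.97750 = 0.253939 + 0.659768 = 0.913707.
Q̄ = (S₀/π) × [bracket] = (1361/π) × 0.913707 = 395.8 W/m².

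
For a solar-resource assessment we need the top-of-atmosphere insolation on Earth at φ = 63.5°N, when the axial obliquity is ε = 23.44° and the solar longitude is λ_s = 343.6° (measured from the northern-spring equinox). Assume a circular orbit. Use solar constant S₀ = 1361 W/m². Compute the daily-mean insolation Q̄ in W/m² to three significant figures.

Solar declination: sin δ = sin ε · sin λ_s = sin 23.44° × sin 343.6° = -0.11231, so δ = -6.449°.
cos H₀ = −tan(+63.5°) tan(-6.449°) = 0.2267, H₀ = 1.3421 rad.
Bracket: H₀ sin φ sin δ + cos φ cos δ sin H₀ = 1.3421×0.89493×-0.11231 + 0.44620×0.99367×0.97397 = -0.134894 + 0.431834 = 0.296940.
Q̄ = (S₀/π) × [bracket] = (1361/π) × 0.296940 = 128.6 W/m².

Q̄ ≈ 129 W/m²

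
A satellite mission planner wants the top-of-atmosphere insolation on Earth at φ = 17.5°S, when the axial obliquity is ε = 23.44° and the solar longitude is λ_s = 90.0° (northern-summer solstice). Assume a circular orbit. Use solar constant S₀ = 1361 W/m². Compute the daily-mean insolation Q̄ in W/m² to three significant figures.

Q̄ ≈ 301 W/m²

Solar declination: sin δ = sin ε · sin λ_s = sin 23.44° × sin 90.0° = 0.39779, so δ = +23.440°.
cos H₀ = −tan(-17.5°) tan(+23.440°) = 0.1367, H₀ = 1.4337 rad.
Bracket: H₀ sin φ sin δ + cos φ cos δ sin H₀ = 1.4337×-0.30071×0.39779 + 0.95372×0.91748×0.99061 = -0.171498 + 0.866803 = 0.695305.
Q̄ = (S₀/π) × [bracket] = (1361/π) × 0.695305 = 301.2 W/m².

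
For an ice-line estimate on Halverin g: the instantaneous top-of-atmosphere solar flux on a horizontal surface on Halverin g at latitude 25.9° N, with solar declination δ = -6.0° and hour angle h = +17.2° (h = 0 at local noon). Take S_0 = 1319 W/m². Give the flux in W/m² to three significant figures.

cos θ_z = sin ϕ sin δ + cos ϕ cos δ cos h = -0.045658 + 0.854621 = 0.808963.
Flux = S_0 · cos θ_z = 1319 × 0.808963 = 1067 W/m².

1.07e+03 W/m²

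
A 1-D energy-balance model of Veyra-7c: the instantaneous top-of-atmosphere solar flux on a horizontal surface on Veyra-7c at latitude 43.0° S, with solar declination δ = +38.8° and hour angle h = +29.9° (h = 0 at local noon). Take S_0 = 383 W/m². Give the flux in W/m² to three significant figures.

cos θ_z = sin ϕ sin δ + cos ϕ cos δ cos h = -0.427343 + 0.494107 = 0.066764.
Flux = S_0 · cos θ_z = 383 × 0.066764 = 25.57 W/m².

25.6 W/m²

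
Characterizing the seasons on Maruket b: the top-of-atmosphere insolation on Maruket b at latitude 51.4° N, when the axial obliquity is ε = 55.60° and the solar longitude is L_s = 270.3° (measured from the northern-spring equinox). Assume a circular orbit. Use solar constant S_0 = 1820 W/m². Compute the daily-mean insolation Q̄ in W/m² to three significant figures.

Solar declination: sin δ = sin ε · sin L_s = sin 55.60° × sin 270.3° = -0.82510, so δ = -55.599°.
cos h₀ = −tan(+51.4°) tan(-55.599°) = 1.8294 ≥ 1 ⇒ polar night, h₀ = 0 and Q̄ = 0.

Q̄ ≈ 0.00 W/m²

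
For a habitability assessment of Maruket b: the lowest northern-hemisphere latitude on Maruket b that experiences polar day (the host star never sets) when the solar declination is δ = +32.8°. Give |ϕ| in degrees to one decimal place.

|ϕ| = 57.2°

Polar day requires cos h₀ = −tan ϕ tan δ ≤ −1, i.e. tan ϕ tan δ ≥ 1.
The boundary is |tan ϕ| · |tan δ| = 1, so |ϕ| = 90° − |δ| = 90° − 32.8° = 57.2° in the northern hemisphere.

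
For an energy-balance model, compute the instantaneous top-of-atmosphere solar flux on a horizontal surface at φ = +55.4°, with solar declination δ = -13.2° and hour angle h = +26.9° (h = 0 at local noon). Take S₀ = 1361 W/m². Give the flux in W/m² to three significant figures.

cos θ_z = sin φ sin δ + cos φ cos δ cos h = -0.187964 + 0.493022 = 0.305058.
Flux = S₀ · cos θ_z = 1361 × 0.305058 = 415.2 W/m².

415 W/m²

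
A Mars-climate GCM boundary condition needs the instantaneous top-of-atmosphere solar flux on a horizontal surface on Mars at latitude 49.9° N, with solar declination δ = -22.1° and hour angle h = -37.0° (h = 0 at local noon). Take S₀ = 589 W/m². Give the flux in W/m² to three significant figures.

111 W/m²

cos θ_z = sin φ sin δ + cos φ cos δ cos h = -0.287782 + 0.476625 = 0.188843.
Flux = S₀ · cos θ_z = 589 × 0.188843 = 111.2 W/m².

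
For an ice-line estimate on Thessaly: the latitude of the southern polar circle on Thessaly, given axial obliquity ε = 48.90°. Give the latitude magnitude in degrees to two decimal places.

41.10°

The polar circle is the lowest latitude that experiences at least one full rotation of continuous darkness at the northern-summer solstice; it lies at |φ| = 90° − ε = 90° − 48.90° = 41.10°.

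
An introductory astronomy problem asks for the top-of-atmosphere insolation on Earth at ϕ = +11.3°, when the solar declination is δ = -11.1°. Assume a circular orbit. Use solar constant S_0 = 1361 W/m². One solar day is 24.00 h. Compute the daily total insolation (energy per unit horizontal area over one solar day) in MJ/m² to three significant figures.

33.8 MJ/m²

cos h₀ = −tan(+11.3°) tan(-11.100°) = 0.0392, h₀ = 1.5316 rad.
Bracket: h₀ sin ϕ sin δ + cos ϕ cos δ sin h₀ = 1.5316×0.19595×-0.19252 + 0.98061×0.98129×0.99923 = -0.057779 + 0.961522 = 0.903743.
Q̄ = (S_0/π) × [bracket] = (1361/π) × 0.903743 = 391.52 W/m².
Daily total = Q̄ × 24.00 h × 3600 s/h = 391.52 × 24.00 × 3600 / 10⁶ = 33.83 MJ/m².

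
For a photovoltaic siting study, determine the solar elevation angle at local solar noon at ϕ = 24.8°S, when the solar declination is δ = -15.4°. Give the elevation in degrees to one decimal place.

At local noon the hour angle is zero, so the zenith angle equals |ϕ − δ| = |-24.8° − (-15.400°)| = 9.400°.
Elevation = 90° − 9.400° = 80.6°.

80.6°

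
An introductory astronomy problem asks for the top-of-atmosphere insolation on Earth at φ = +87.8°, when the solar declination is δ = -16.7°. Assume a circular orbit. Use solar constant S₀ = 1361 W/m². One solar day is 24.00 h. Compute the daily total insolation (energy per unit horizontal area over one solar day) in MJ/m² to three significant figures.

0.00 MJ/m²

cos H₀ = −tan(+87.8°) tan(-16.700°) = 7.8096 ≥ 1 ⇒ polar night, H₀ = 0 and Q̄ = 0.
Daily total = Q̄ × 24.00 h × 3600 s/h = 0.00 MJ/m².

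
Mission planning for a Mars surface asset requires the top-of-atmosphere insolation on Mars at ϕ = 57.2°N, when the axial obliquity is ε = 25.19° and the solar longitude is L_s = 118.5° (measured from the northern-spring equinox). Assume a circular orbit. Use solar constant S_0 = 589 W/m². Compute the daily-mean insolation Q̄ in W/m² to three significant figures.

Solar declination: sin δ = sin ε · sin L_s = sin 25.19° × sin 118.5° = 0.37404, so δ = +21.965°.
cos h₀ = −tan(+57.2°) tan(+21.965°) = -0.6258, h₀ = 2.2470 rad.
Bracket: h₀ sin ϕ sin δ + cos ϕ cos δ sin h₀ = 2.2470×0.84057×0.37404 + 0.54171×0.92741×0.77996 = 0.706472 + 0.391842 = 1.098314.
Q̄ = (S_0/π) × [bracket] = (589/π) × 1.098314 = 205.9 W/m².

Q̄ ≈ 206 W/m²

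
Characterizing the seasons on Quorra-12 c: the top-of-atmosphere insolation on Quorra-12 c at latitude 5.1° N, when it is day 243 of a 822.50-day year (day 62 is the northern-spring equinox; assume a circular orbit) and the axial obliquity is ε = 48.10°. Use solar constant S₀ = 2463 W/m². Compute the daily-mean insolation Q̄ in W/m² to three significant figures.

Solar longitude: λ_s = 360° × (243 − 62)/822.50 = 79.222°.
sin δ = sin 48.10° × sin 79.222° = 0.73118, so δ = +46.985°.
cos H₀ = −tan(+5.1°) tan(+46.985°) = -0.0957, H₀ = 1.6666 rad.
Bracket: H₀ sin φ sin δ + cos φ cos δ sin H₀ = 1.6666×0.08889×0.73118 + 0.99604×0.68218×0.99541 = 0.108320 + 0.676360 = 0.784680.
Q̄ = (S₀/π) × [bracket] = (2463/π) × 0.784680 = 615.2 W/m².

Q̄ ≈ 615 W/m²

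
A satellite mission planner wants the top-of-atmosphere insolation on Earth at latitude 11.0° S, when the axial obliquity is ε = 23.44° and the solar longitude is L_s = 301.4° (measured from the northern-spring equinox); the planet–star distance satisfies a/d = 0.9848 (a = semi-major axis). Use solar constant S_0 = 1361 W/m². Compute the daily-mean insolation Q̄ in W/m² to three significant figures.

Q̄ ≈ 432 W/m²

Solar declination: sin δ = sin ε · sin L_s = sin 23.44° × sin 301.4° = -0.33953, so δ = -19.848°.
cos h₀ = −tan(-11.0°) tan(-19.848°) = -0.0702, h₀ = 1.6410 rad.
Bracket: h₀ sin ϕ sin δ + cos ϕ cos δ sin h₀ = 1.6410×-0.19081×-0.33953 + 0.98163×0.94059×0.99754 = 0.106313 + 0.921040 = 1.027353.
Inverse-square distance factor (a/d)² = 0.9848² = 0.969831.
Q̄ = (S_0/π) × 0.969831 × [bracket] = (1361/π) × 0.969831 × 1.027353 = 431.6 W/m².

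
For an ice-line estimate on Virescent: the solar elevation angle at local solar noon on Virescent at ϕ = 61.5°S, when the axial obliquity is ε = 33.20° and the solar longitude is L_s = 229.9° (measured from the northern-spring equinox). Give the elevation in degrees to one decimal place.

Solar declination: sin δ = sin ε · sin L_s = sin 33.20° × sin 229.9° = -0.41884, so δ = -24.762°.
At local noon the hour angle is zero, so the zenith angle equals |ϕ − δ| = |-61.5° − (-24.762°)| = 36.738°.
Elevation = 90° − 36.738° = 53.3°.

53.3°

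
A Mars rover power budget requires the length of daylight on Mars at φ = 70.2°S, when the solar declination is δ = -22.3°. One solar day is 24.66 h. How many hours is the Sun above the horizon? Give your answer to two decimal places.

24.66 h

Sunrise equation: cos H₀ = −tan φ · tan δ = -1.1392 ≤ −1, so the Sun never sets (polar day) and H₀ = π.
Daylight = 2H₀/(2π) × 24.66 h = (3.1416/π) × 24.66 = 24.66 h.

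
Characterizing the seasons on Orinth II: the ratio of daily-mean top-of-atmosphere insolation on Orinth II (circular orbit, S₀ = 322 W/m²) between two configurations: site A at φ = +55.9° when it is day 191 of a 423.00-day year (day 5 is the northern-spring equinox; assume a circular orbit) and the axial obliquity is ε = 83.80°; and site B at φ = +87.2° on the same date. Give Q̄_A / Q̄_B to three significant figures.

— Configuration A (φ=+55.9°):
Solar longitude: λ_s = 360° × (191 − 5)/423.00 = 158.298°.
sin δ = sin 83.80° × sin 158.298° = 0.36762, so δ = +21.569°.
cos H₀ = −tan(+55.9°) tan(+21.569°) = -0.5839, H₀ = 2.1943 rad.
Bracket: H₀ sin φ sin δ + cos φ cos δ sin H₀ = 2.1943×0.82806×0.36762 + 0.56064×0.92998×0.81186 = 0.667970 + 0.423291 = 1.091261.
Q̄ = (S₀/π) × [bracket] = (322/π) × 1.091261 = 111.85 W/m².
— Configuration B (φ=+87.2°):
cos H₀ = −tan(+87.2°) tan(+21.569°) = -8.0825 ≤ −1 ⇒ polar day, H₀ = π.
Bracket: H₀ sin φ sin δ + cos φ cos δ sin H₀ = 3.1416×0.99881×0.36762 + 0.04885×0.92998×0.00000 = 1.153541 + 0.000000 = 1.153541.
Q̄ = (S₀/π) × [bracket] = (322/π) × 1.153541 = 118.23 W/m².
Ratio Q̄_A / Q̄_B = 111.85 / 118.23 = 0.9460.

Q̄_A / Q̄_B ≈ 0.946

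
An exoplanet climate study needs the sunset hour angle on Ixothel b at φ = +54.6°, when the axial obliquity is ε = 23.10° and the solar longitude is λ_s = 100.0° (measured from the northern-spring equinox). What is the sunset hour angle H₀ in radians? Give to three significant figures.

H₀ = 2.20 rad

Solar declination: sin δ = sin ε · sin λ_s = sin 23.10° × sin 100.0° = 0.38638, so δ = +22.729°.
cos H₀ = −tan φ · tan δ = −tan(+54.6°) × tan(+22.729°) = -0.5895, so H₀ = 2.2012 rad = 126.12°.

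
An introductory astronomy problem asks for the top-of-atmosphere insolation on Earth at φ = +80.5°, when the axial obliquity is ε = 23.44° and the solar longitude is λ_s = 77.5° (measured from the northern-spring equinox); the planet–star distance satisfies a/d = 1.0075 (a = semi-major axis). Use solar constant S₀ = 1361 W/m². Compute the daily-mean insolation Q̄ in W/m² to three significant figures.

Q̄ ≈ 529 W/m²

Solar declination: sin δ = sin ε · sin λ_s = sin 23.44° × sin 77.5° = 0.38836, so δ = +22.852°.
cos H₀ = −tan(+80.5°) tan(+22.852°) = -2.5184 ≤ −1 ⇒ polar day, H₀ = π.
Bracket: H₀ sin φ sin δ + cos φ cos δ sin H₀ = 3.1416×0.98629×0.38836 + 0.16505×0.92151×0.00000 = 1.203345 + 0.000000 = 1.203345.
Inverse-square distance factor (a/d)² = 1.0075² = 1.015056.
Q̄ = (S₀/π) × 1.015056 × [bracket] = (1361/π) × 1.015056 × 1.203345 = 529.2 W/m².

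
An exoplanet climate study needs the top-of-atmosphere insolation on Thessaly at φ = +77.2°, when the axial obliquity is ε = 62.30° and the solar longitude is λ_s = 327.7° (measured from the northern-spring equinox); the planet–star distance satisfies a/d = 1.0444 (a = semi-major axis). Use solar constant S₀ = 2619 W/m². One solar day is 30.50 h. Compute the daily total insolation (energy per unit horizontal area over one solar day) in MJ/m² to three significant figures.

0.00 MJ/m²

Solar declination: sin δ = sin ε · sin λ_s = sin 62.30° × sin 327.7° = -0.47311, so δ = -28.237°.
cos H₀ = −tan(+77.2°) tan(-28.237°) = 2.3637 ≥ 1 ⇒ polar night, H₀ = 0 and Q̄ = 0.
Inverse-square distance factor (a/d)² = 1.0444² = 1.090771.
Daily total = Q̄ × 30.50 h × 3600 s/h = 0.00 MJ/m².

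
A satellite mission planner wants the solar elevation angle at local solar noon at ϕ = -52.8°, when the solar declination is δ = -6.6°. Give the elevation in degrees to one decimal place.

At local noon the hour angle is zero, so the zenith angle equals |ϕ − δ| = |-52.8° − (-6.600°)| = 46.200°.
Elevation = 90° − 46.200° = 43.8°.

43.8°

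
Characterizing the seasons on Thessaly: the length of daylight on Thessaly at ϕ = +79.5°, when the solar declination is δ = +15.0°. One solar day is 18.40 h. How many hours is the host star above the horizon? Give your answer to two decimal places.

18.40 h

Sunrise equation: cos h₀ = −tan ϕ · tan δ = -1.4457 ≤ −1, so the host star never sets (polar day) and h₀ = π.
Daylight = 2h₀/(2π) × 18.40 h = (3.1416/π) × 18.40 = 18.40 h.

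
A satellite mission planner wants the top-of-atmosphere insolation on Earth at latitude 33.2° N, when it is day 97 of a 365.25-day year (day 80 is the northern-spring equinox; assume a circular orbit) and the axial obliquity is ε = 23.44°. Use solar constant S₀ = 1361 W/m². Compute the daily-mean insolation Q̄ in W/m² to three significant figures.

Q̄ ≈ 404 W/m²

Solar longitude: λ_s = 360° × (97 − 80)/365.25 = 16.756°.
sin δ = sin 23.44° × sin 16.756° = 0.11468, so δ = +6.585°.
cos H₀ = −tan(+33.2°) tan(+6.585°) = -0.0755, H₀ = 1.6464 rad.
Bracket: H₀ sin φ sin δ + cos φ cos δ sin H₀ = 1.6464×0.54756×0.11468 + 0.83676×0.99340×0.99714 = 0.103384 + 0.828860 = 0.932244.
Q̄ = (S₀/π) × [bracket] = (1361/π) × 0.932244 = 403.9 W/m².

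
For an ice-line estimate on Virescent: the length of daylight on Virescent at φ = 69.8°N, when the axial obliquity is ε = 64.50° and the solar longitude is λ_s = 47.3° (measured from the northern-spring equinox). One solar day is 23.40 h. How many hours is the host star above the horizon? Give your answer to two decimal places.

23.40 h

Solar declination: sin δ = sin ε · sin λ_s = sin 64.50° × sin 47.3° = 0.66332, so δ = +41.554°.
Sunrise equation: cos H₀ = −tan φ · tan δ = -2.4092 ≤ −1, so the host star never sets (polar day) and H₀ = π.
Daylight = 2H₀/(2π) × 23.40 h = (3.1416/π) × 23.40 = 23.40 h.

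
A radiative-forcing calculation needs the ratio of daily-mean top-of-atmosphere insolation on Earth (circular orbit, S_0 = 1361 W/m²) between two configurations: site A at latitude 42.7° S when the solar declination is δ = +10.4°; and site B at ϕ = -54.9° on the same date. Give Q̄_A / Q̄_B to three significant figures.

Q̄_A / Q̄_B ≈ 1.53

— Configuration A (ϕ=-42.7°):
cos h₀ = −tan(-42.7°) tan(+10.400°) = 0.1694, h₀ = 1.4006 rad.
Bracket: h₀ sin ϕ sin δ + cos ϕ cos δ sin h₀ = 1.4006×-0.67816×0.18052 + 0.73491×0.98357×0.98555 = -0.171463 + 0.712390 = 0.540927.
Q̄ = (S_0/π) × [bracket] = (1361/π) × 0.540927 = 234.34 W/m².
— Configuration B (ϕ=-54.9°):
cos h₀ = −tan(-54.9°) tan(+10.400°) = 0.2611, h₀ = 1.3066 rad.
Bracket: h₀ sin ϕ sin δ + cos ϕ cos δ sin h₀ = 1.3066×-0.81815×0.18052 + 0.57501×0.98357×0.96530 = -0.192975 + 0.545938 = 0.352963.
Q̄ = (S_0/π) × [bracket] = (1361/π) × 0.352963 = 152.91 W/m².
Ratio Q̄_A / Q̄_B = 234.34 / 152.91 = 1.533.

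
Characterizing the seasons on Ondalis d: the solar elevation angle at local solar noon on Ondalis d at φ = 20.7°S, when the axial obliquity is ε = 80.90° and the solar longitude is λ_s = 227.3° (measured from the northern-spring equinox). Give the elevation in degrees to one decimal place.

Solar declination: sin δ = sin ε · sin λ_s = sin 80.90° × sin 227.3° = -0.72566, so δ = -46.524°.
At local noon the hour angle is zero, so the zenith angle equals |φ − δ| = |-20.7° − (-46.524°)| = 25.824°.
Elevation = 90° − 25.824° = 64.2°.

64.2°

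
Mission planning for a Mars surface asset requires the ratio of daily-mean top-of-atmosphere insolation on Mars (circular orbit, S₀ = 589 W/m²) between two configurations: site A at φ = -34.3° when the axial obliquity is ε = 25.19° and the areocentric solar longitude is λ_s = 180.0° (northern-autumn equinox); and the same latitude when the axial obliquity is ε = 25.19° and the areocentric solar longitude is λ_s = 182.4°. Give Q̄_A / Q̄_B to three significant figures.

— Configuration A (φ=-34.3°):
sin δ = sin 25.19° × sin 180.0° = 0.00000, so δ = +0.000°.
cos H₀ = −tan(-34.3°) tan(+0.000°) = 0.0000, H₀ = 1.5708 rad.
Bracket: H₀ sin φ sin δ + cos φ cos δ sin H₀ = 1.5708×-0.56353×0.00000 + 0.82610×1.00000×1.00000 = -0.000000 + 0.826100 = 0.826100.
Q̄ = (S₀/π) × [bracket] = (589/π) × 0.826100 = 154.88 W/m².
— Configuration B (φ=-34.3°):
sin δ = sin 25.19° × sin 182.4° = -0.01782, so δ = -1.021°.
cos H₀ = −tan(-34.3°) tan(-1.021°) = -0.0122, H₀ = 1.5830 rad.
Bracket: H₀ sin φ sin δ + cos φ cos δ sin H₀ = 1.5830×-0.56353×-0.01782 + 0.82610×0.99984×0.99993 = 0.015897 + 0.825910 = 0.841807.
Q̄ = (S₀/π) × [bracket] = (589/π) × 0.841807 = 157.83 W/m².
Ratio Q̄_A / Q̄_B = 154.88 / 157.83 = 0.9813.

Q̄_A / Q̄_B ≈ 0.981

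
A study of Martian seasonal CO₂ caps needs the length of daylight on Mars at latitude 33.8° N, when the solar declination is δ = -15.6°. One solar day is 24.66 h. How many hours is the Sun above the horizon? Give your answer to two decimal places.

10.85 h

cos H₀ = −tan φ · tan δ = −tan(+33.8°) × tan(-15.600°) = 0.1869, so H₀ = 1.3828 rad = 79.23°.
Daylight = 2H₀/(2π) × 24.66 h = (1.3828/π) × 24.66 = 10.85 h.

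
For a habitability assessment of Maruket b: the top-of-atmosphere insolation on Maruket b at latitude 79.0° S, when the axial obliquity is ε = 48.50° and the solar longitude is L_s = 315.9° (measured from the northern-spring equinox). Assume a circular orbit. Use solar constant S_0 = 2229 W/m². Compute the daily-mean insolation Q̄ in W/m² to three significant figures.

Q̄ ≈ 1.14e+03 W/m²

Solar declination: sin δ = sin ε · sin L_s = sin 48.50° × sin 315.9° = -0.52121, so δ = -31.413°.
cos h₀ = −tan(-79.0°) tan(-31.413°) = -3.1419 ≤ −1 ⇒ polar day, h₀ = π.
Bracket: h₀ sin ϕ sin δ + cos ϕ cos δ sin h₀ = 3.1416×-0.98163×-0.52121 + 0.19081×0.85343×0.00000 = 1.607354 + 0.000000 = 1.607354.
Q̄ = (S_0/π) × [bracket] = (2229/π) × 1.607354 = 1140 W/m².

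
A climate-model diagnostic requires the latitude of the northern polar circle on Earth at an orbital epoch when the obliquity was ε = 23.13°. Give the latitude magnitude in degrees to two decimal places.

The polar circle is the lowest latitude that experiences at least one full rotation of continuous daylight at the northern-summer solstice; it lies at |φ| = 90° − ε = 90° − 23.13° = 66.87°.

66.87°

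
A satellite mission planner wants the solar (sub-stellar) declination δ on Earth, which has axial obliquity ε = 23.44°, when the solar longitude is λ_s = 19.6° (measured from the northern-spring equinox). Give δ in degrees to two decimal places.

δ = +7.67°

sin δ = sin ε · sin λ_s = sin 23.44° × sin 19.6° = 0.133439.
δ = arcsin(0.133439) = +7.67°.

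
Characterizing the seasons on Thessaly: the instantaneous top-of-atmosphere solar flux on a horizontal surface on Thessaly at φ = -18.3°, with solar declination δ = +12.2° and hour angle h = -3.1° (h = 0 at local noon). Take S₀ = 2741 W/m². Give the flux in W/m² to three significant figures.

cos θ_z = sin φ sin δ + cos φ cos δ cos h = -0.066354 + 0.926626 = 0.860272.
Flux = S₀ · cos θ_z = 2741 × 0.860272 = 2358 W/m².

2.36e+03 W/m²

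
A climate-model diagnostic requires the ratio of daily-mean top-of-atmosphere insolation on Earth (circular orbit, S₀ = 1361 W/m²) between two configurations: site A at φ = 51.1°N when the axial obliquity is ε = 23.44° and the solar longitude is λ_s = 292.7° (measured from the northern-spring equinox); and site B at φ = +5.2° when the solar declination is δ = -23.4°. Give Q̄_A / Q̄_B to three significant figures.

Q̄_A / Q̄_B ≈ 0.241

— Configuration A (φ=+51.1°):
Solar declination: sin δ = sin ε · sin λ_s = sin 23.44° × sin 292.7° = -0.36698, so δ = -21.529°.
cos H₀ = −tan(+51.1°) tan(-21.529°) = 0.4889, H₀ = 1.0600 rad.
Bracket: H₀ sin φ sin δ + cos φ cos δ sin H₀ = 1.0600×0.77824×-0.36698 + 0.62796×0.93023×0.87234 = -0.302734 + 0.509575 = 0.206841.
Q̄ = (S₀/π) × [bracket] = (1361/π) × 0.206841 = 89.608 W/m².
— Configuration B (φ=+5.2°):
cos H₀ = −tan(+5.2°) tan(-23.400°) = 0.0394, H₀ = 1.5314 rad.
Bracket: H₀ sin φ sin δ + cos φ cos δ sin H₀ = 1.5314×0.09063×-0.39715 + 0.99588×0.91775×0.99922 = -0.055121 + 0.913256 = 0.858135.
Q̄ = (S₀/π) × [bracket] = (1361/π) × 0.858135 = 371.76 W/m².
Ratio Q̄_A / Q̄_B = 89.608 / 371.76 = 0.2410.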